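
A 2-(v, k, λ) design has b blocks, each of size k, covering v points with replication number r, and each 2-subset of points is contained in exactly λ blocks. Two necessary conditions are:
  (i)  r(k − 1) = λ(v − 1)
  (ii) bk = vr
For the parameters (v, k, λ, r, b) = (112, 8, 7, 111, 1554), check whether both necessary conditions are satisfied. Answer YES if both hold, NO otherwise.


Condition (i): r(k − 1) = 111·7 = 777; λ(v − 1) = 7·111 = 777. Match? YES.
Condition (ii): bk = 1554·8 = 12432; vr = 112·111 = 12432. Match? YES.
Both conditions hold? YES.

YES


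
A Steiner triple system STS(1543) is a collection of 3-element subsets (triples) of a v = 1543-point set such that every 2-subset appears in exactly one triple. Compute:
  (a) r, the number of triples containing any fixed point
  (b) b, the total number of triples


An STS(v) is a 2-(v, 3, 1) BIBD: block size k = 3, λ = 1.
Replication: r(k − 1) = λ(v − 1) ⇒ r·2 = 1543 − 1 = 1542 ⇒ r = 771.
Block count: bk = vr ⇒ b·3 = 1543·771 = 1189653 ⇒ b = 396551.
(Check via b = v(v − 1)/6 = 1543·1542/6 = 2379306/6 = 396551.)

r = 771, b = 396551.


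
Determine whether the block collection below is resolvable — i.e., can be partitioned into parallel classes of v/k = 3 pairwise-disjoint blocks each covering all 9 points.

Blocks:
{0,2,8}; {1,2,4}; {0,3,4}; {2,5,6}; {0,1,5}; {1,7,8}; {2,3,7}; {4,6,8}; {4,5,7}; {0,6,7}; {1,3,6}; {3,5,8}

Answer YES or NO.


v = 9, block size k = 3, number of blocks = 12.
For resolvability, blocks must partition into parallel classes of size v/k = 3.
Total blocks must therefore be a multiple of 3: 12 = 3·4 + 0 ⇒ divisible ✓.
Greedy packing gives 4 candidate class(es). Each should be a full parallel class (size 3, covers all 9 points).
  Class 1 (3 blocks): {0,2,8}; {4,5,7}; {1,3,6}. Points covered: [0, 1, 2, 3, 4, 5, 6, 7, 8].
  Class 2 (3 blocks): {1,2,4}; {0,6,7}; {3,5,8}. Points covered: [0, 1, 2, 3, 4, 5, 6, 7, 8].
  Class 3 (3 blocks): {0,3,4}; {2,5,6}; {1,7,8}. Points covered: [0, 1, 2, 3, 4, 5, 6, 7, 8].
  Class 4 (3 blocks): {0,1,5}; {2,3,7}; {4,6,8}. Points covered: [0, 1, 2, 3, 4, 5, 6, 7, 8].
All classes full (size 3)? YES. All classes cover every point? YES.
Resolvable? YES.

YES


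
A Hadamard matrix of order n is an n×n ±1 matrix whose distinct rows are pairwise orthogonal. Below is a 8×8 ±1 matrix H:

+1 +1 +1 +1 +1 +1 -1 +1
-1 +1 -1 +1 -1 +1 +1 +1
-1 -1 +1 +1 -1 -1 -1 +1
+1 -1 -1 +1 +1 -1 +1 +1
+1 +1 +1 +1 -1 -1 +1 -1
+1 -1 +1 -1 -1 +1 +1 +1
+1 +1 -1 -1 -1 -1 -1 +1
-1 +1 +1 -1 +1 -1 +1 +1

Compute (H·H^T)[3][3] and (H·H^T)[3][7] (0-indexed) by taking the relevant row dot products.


Row 3 of H: [1, -1, -1, 1, 1, -1, 1, 1].
Row 7 of H: [-1, 1, 1, -1, 1, -1, 1, 1].
(H·H^T)[3][3] = Σ_j H[3][j]·H[3][j] = (1)² + (-1)² + (-1)² + (1)² + (1)² + (-1)² + (1)² + (1)² = 1 + 1 + 1 + 1 + 1 + 1 + 1 + 1 = 8.
(H·H^T)[3][7] = Σ_j H[3][j]·H[7][j] = (1)·(-1) + (-1)·(1) + (-1)·(1) + (1)·(-1) + (1)·(1) + (-1)·(-1) + (1)·(1) + (1)·(1) = -1 + -1 + -1 + -1 + 1 + 1 + 1 + 1 = 0.
So rows 3 and 7 are orthogonal; the diagonal entry equals n = 8.

(3,3) entry = 8; (3,7) entry = 0.


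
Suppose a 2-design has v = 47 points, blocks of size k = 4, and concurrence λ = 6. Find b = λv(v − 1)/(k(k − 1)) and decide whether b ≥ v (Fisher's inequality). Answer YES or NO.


b = λv(v − 1)/(k(k − 1)) = 6·47·46/(4·3) = 12972/12 = 1081.
Compare with v = 47: b ≥ v, so Fisher's inequality holds.

YES


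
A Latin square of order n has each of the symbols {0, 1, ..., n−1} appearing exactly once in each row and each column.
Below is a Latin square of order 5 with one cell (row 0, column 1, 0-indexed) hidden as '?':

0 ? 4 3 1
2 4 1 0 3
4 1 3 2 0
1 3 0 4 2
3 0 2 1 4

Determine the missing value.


Row 0 contains symbols [0, 1, 3, 4] — missing [2].
Column 1 contains symbols [0, 1, 3, 4] — missing [2].
The missing symbol must appear in both missing sets; intersection = [2].
Therefore the hidden value is 2.

Missing value = 2.


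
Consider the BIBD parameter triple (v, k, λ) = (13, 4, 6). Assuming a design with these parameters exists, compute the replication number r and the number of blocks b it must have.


Any 2-(v, k, λ) BIBD satisfies two necessary conditions:
  (i)  Each point sits in r blocks, and counting incidences through any fixed point gives r(k − 1) = λ(v − 1), so r = λ(v − 1)/(k − 1).
  (ii) Total incidences bk = vr, so b = vr/k.
Step 1: r = λ(v − 1)/(k − 1) = 6·(13 − 1)/(4 − 1) = 6·12/3 = 72/3 = 24.
Step 2: b = vr/k = 13·24/4 = 312/4 = 78.
Check integrality: r = 24 ∈ Z ✓, b = 78 ∈ Z ✓.
(These identities are necessary conditions: they determine r and b for any design with these parameters, but do not by themselves prove that one exists.)

r = 24, b = 78.


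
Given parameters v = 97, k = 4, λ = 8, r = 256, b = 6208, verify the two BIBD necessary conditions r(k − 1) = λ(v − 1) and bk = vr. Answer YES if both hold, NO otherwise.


Condition (i): r(k − 1) = 256·3 = 768; λ(v − 1) = 8·96 = 768. Match? YES.
Condition (ii): bk = 6208·4 = 24832; vr = 97·256 = 24832. Match? YES.
Both conditions hold? YES.

YES


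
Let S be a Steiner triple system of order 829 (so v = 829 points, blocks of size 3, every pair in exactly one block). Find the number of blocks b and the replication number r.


An STS(v) is a 2-(v, 3, 1) BIBD: block size k = 3, λ = 1.
Replication: r(k − 1) = λ(v − 1) ⇒ r·2 = 829 − 1 = 828 ⇒ r = 414.
Block count: b = v(v − 1)/6 = 829·828/6 = 686412/6 = 114402.
(Check via bk = vr: 114402·3 = 343206 = 829·414 = 343206 ✓.)

r = 414, b = 114402.


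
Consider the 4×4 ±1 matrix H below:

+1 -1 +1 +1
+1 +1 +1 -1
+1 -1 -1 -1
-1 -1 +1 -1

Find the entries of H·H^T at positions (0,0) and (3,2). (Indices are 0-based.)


Row 0 of H: [1, -1, 1, 1].
Row 2 of H: [1, -1, -1, -1].
Row 3 of H: [-1, -1, 1, -1].
(H·H^T)[0][0] = Σ_j H[0][j]·H[0][j] = (1)² + (-1)² + (1)² + (1)² = 1 + 1 + 1 + 1 = 4.
(H·H^T)[3][2] = Σ_j H[3][j]·H[2][j] = (-1)·(1) + (-1)·(-1) + (1)·(-1) + (-1)·(-1) = -1 + 1 + -1 + 1 = 0.
So rows 3 and 2 are orthogonal; the diagonal entry equals n = 4.

(0,0) entry = 4; (3,2) entry = 0.


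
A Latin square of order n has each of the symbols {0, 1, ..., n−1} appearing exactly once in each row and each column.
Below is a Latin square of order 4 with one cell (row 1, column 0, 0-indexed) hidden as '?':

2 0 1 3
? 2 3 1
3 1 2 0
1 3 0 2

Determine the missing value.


Row 1 contains symbols [1, 2, 3] — missing [0].
Column 0 contains symbols [1, 2, 3] — missing [0].
The missing symbol must appear in both missing sets; intersection = [0].
Therefore the hidden value is 0.

Missing value = 0.


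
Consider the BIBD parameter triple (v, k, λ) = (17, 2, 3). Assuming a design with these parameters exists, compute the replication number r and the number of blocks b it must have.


Any 2-(v, k, λ) BIBD satisfies two necessary conditions:
  (i)  Each point sits in r blocks, and counting incidences through any fixed point gives r(k − 1) = λ(v − 1), so r = λ(v − 1)/(k − 1).
  (ii) Total incidences bk = vr, so b = vr/k.
Step 1: r = λ(v − 1)/(k − 1) = 3·(17 − 1)/(2 − 1) = 3·16/1 = 48/1 = 48.
Step 2: b = vr/k = 17·48/2 = 816/2 = 408.
Check integrality: r = 48 ∈ Z ✓, b = 408 ∈ Z ✓.
(These identities are necessary conditions: they determine r and b for any design with these parameters, but do not by themselves prove that one exists.)

r = 48, b = 408.


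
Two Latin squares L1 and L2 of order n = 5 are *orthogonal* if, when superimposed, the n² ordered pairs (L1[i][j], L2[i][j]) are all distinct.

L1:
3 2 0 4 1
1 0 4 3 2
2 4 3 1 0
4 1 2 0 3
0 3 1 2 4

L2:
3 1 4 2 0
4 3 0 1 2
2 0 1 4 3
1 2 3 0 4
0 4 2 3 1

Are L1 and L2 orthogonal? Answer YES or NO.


Form the n² = 25 superimposed pairs (L1[i][j], L2[i][j]), row by row (rows and columns indexed from 0):
row 0: (3,3) (2,1) (0,4) (4,2) (1,0)
row 1: (1,4) (0,3) (4,0) (3,1) (2,2)
row 2: (2,2) (4,0) (3,1) (1,4) (0,3)
row 3: (4,1) (1,2) (2,3) (0,0) (3,4)
row 4: (0,0) (3,4) (1,2) (2,3) (4,1)
Orthogonality requires all 25 pairs distinct.
But the pair (2,2) repeats: cell (1,4) has L1 = 2, L2 = 2, and cell (2,0) has L1 = 2, L2 = 2.
A repeated pair means some other pair never occurs (only 15 distinct pairs out of 25), so the squares are not orthogonal.
Conclusion: NO.

NO


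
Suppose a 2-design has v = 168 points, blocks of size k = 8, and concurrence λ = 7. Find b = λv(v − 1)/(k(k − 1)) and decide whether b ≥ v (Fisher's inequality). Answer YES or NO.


r = λ(v − 1)/(k − 1) = 7·167/7 = 167.
b = vr/k = 168·167/8 = 3507.
Fisher's inequality: b ≥ v ⇔ 3507 ≥ 168? YES.

YES


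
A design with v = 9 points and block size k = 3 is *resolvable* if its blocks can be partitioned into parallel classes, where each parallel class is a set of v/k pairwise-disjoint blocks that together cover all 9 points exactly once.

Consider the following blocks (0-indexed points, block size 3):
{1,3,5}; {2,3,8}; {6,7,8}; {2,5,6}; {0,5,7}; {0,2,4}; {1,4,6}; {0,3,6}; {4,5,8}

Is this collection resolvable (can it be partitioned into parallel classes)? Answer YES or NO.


v = 9, block size k = 3, number of blocks = 9.
For resolvability, blocks must partition into parallel classes of size v/k = 3.
Total blocks must therefore be a multiple of 3: 9 = 3·3 + 0 ⇒ divisible ✓.
Consider block {2,5,6}. It intersects every other block in the collection, so no parallel class of size 3 can contain it.
Since every block must belong to some parallel class in a resolution, the collection cannot be partitioned into parallel classes.
Resolvable? NO.

NO


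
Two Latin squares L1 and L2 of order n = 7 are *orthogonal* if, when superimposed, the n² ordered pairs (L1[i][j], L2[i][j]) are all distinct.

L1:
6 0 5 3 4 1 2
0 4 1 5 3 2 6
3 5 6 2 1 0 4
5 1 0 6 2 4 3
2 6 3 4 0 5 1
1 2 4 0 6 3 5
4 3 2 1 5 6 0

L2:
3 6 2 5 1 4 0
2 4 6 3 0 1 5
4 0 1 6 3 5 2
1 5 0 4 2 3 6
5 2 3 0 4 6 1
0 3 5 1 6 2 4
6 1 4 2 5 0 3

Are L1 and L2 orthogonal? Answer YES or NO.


Form the n² = 49 superimposed pairs (L1[i][j], L2[i][j]), row by row (rows and columns indexed from 0):
row 0: (6,3) (0,6) (5,2) (3,5) (4,1) (1,4) (2,0)
row 1: (0,2) (4,4) (1,6) (5,3) (3,0) (2,1) (6,5)
row 2: (3,4) (5,0) (6,1) (2,6) (1,3) (0,5) (4,2)
row 3: (5,1) (1,5) (0,0) (6,4) (2,2) (4,3) (3,6)
row 4: (2,5) (6,2) (3,3) (4,0) (0,4) (5,6) (1,1)
row 5: (1,0) (2,3) (4,5) (0,1) (6,6) (3,2) (5,4)
row 6: (4,6) (3,1) (2,4) (1,2) (5,5) (6,0) (0,3)
Orthogonality requires all 49 pairs distinct.
Check by first coordinate: for each symbol s of L1, list the L2 entries in the n cells where L1 = s; they must all differ.
  L1 = 0: L2 entries (in reading order) 6, 2, 5, 0, 4, 1, 3 — all 7 distinct ✓
  L1 = 1: L2 entries (in reading order) 4, 6, 3, 5, 1, 0, 2 — all 7 distinct ✓
  L1 = 2: L2 entries (in reading order) 0, 1, 6, 2, 5, 3, 4 — all 7 distinct ✓
  L1 = 3: L2 entries (in reading order) 5, 0, 4, 6, 3, 2, 1 — all 7 distinct ✓
  L1 = 4: L2 entries (in reading order) 1, 4, 2, 3, 0, 5, 6 — all 7 distinct ✓
  L1 = 5: L2 entries (in reading order) 2, 3, 0, 1, 6, 4, 5 — all 7 distinct ✓
  L1 = 6: L2 entries (in reading order) 3, 5, 1, 4, 2, 6, 0 — all 7 distinct ✓
Every symbol of L1 meets every symbol of L2 exactly once, so all 49 pairs are distinct (49 of 49).
Conclusion: YES.

YES


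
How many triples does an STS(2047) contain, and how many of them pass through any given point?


An STS(v) is a 2-(v, 3, 1) BIBD: block size k = 3, λ = 1.
Replication: r(k − 1) = λ(v − 1) ⇒ r·2 = 2047 − 1 = 2046 ⇒ r = 1023.
Block count: bk = vr ⇒ b·3 = 2047·1023 = 2094081 ⇒ b = 698027.
(Check via b = v(v − 1)/6 = 2047·2046/6 = 4188162/6 = 698027.)

r = 1023, b = 698027.


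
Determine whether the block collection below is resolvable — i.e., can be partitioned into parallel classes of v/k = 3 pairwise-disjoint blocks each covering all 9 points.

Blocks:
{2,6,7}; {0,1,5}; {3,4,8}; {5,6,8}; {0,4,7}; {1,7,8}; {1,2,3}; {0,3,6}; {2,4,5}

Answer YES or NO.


v = 9, block size k = 3, number of blocks = 9.
For resolvability, blocks must partition into parallel classes of size v/k = 3.
Total blocks must therefore be a multiple of 3: 9 = 3·3 + 0 ⇒ divisible ✓.
Greedy packing gives 3 candidate class(es). Each should be a full parallel class (size 3, covers all 9 points).
  Class 1 (3 blocks): {2,6,7}; {0,1,5}; {3,4,8}. Points covered: [0, 1, 2, 3, 4, 5, 6, 7, 8].
  Class 2 (3 blocks): {5,6,8}; {0,4,7}; {1,2,3}. Points covered: [0, 1, 2, 3, 4, 5, 6, 7, 8].
  Class 3 (3 blocks): {1,7,8}; {0,3,6}; {2,4,5}. Points covered: [0, 1, 2, 3, 4, 5, 6, 7, 8].
All classes full (size 3)? YES. All classes cover every point? YES.
Resolvable? YES.

YES


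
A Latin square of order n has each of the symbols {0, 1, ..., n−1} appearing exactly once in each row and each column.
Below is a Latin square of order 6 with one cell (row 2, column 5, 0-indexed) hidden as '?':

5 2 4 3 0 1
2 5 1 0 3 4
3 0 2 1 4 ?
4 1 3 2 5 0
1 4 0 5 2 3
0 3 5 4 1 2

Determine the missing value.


Row 2 contains symbols [0, 1, 2, 3, 4] — missing [5].
Column 5 contains symbols [0, 1, 2, 3, 4] — missing [5].
The missing symbol must appear in both missing sets; intersection = [5].
Therefore the hidden value is 5.

Missing value = 5.


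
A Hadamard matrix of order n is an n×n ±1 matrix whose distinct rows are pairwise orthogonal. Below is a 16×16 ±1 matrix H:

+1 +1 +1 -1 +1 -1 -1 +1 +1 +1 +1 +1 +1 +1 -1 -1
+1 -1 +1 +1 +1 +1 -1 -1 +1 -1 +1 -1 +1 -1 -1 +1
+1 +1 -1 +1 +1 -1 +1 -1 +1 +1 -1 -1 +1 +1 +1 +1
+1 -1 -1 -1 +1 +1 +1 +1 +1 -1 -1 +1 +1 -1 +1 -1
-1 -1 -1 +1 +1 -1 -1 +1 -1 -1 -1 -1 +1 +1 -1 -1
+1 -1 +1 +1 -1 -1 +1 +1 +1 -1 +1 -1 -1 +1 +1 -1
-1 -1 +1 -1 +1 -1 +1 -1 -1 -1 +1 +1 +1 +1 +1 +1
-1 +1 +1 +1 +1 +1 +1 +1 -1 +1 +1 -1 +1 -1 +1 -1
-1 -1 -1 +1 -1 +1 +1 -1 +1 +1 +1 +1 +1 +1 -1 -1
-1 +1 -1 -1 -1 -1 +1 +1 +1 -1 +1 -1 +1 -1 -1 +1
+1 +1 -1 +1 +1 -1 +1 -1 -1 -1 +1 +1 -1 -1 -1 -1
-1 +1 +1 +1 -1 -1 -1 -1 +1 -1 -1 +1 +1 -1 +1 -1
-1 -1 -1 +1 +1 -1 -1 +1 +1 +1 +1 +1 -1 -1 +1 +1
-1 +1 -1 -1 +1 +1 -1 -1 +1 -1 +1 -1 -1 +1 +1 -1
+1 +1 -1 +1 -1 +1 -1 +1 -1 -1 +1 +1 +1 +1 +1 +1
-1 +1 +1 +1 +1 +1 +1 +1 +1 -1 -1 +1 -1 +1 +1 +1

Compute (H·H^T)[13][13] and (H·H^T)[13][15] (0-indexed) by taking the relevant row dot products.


Row 13 of H: [-1, 1, -1, -1, 1, 1, -1, -1, 1, -1, 1, -1, -1, 1, 1, -1].
Row 15 of H: [-1, 1, 1, 1, 1, 1, 1, 1, 1, -1, -1, 1, -1, 1, 1, 1].
(H·H^T)[13][13] = Σ_j H[13][j]·H[13][j] = (-1)² + (1)² + (-1)² + (-1)² + (1)² + (1)² + (-1)² + (-1)² + (1)² + (-1)² + (1)² + (-1)² + (-1)² + (1)² + (1)² + (-1)² = 1 + 1 + 1 + 1 + 1 + 1 + 1 + 1 + 1 + 1 + 1 + 1 + 1 + 1 + 1 + 1 = 16.
(H·H^T)[13][15] = Σ_j H[13][j]·H[15][j] = (-1)·(-1) + (1)·(1) + (-1)·(1) + (-1)·(1) + (1)·(1) + (1)·(1) + (-1)·(1) + (-1)·(1) + (1)·(1) + (-1)·(-1) + (1)·(-1) + (-1)·(1) + (-1)·(-1) + (1)·(1) + (1)·(1) + (-1)·(1) = 1 + 1 + -1 + -1 + 1 + 1 + -1 + -1 + 1 + 1 + -1 + -1 + 1 + 1 + 1 + -1 = 2.
Rows 13 and 15 are not orthogonal (dot product = 2 ≠ 0), so H is not a Hadamard matrix.

(13,13) entry = 16; (13,15) entry = 2.


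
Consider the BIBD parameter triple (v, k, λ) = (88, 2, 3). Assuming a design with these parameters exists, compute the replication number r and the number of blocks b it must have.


Any 2-(v, k, λ) BIBD satisfies two necessary conditions:
  (i)  Each point sits in r blocks, and counting incidences through any fixed point gives r(k − 1) = λ(v − 1), so r = λ(v − 1)/(k − 1).
  (ii) Total incidences bk = vr, so b = vr/k.
Step 1: r = λ(v − 1)/(k − 1) = 3·(88 − 1)/(2 − 1) = 3·87/1 = 261/1 = 261.
Step 2: b = vr/k = 88·261/2 = 22968/2 = 11484.
Check integrality: r = 261 ∈ Z ✓, b = 11484 ∈ Z ✓.
(These identities are necessary conditions: they determine r and b for any design with these parameters, but do not by themselves prove that one exists.)

r = 261, b = 11484.


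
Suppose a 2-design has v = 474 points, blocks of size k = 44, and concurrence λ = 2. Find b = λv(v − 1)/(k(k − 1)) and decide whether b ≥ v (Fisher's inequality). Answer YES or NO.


r = λ(v − 1)/(k − 1) = 2·473/43 = 22.
b = vr/k = 474·22/44 = 237.
Fisher's inequality: b ≥ v ⇔ 237 ≥ 474? NO.

NO


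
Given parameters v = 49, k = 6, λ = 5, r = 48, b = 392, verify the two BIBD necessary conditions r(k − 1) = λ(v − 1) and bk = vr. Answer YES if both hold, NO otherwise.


Condition (i): r(k − 1) = 48·5 = 240; λ(v − 1) = 5·48 = 240. Match? YES.
Condition (ii): bk = 392·6 = 2352; vr = 49·48 = 2352. Match? YES.
Both conditions hold? YES.

YES


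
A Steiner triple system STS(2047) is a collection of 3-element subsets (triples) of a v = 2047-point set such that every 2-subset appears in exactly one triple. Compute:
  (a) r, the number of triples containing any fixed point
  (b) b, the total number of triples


An STS(v) is a 2-(v, 3, 1) BIBD: block size k = 3, λ = 1.
Replication: r(k − 1) = λ(v − 1) ⇒ r·2 = 2047 − 1 = 2046 ⇒ r = 1023.
Block count: b = v(v − 1)/6 = 2047·2046/6 = 4188162/6 = 698027.
(Check via bk = vr: 698027·3 = 2094081 = 2047·1023 = 2094081 ✓.)

r = 1023, b = 698027.


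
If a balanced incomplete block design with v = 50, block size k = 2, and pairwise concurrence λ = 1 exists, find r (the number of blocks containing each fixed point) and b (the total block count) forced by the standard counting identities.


Any 2-(v, k, λ) BIBD satisfies two necessary conditions:
  (i)  Each point sits in r blocks, and counting incidences through any fixed point gives r(k − 1) = λ(v − 1), so r = λ(v − 1)/(k − 1).
  (ii) Total incidences bk = vr, so b = vr/k.
Step 1: r = λ(v − 1)/(k − 1) = 1·(50 − 1)/(2 − 1) = 1·49/1 = 49/1 = 49.
Step 2: b = vr/k = 50·49/2 = 2450/2 = 1225.
Check integrality: r = 49 ∈ Z ✓, b = 1225 ∈ Z ✓.
(These identities are necessary conditions: they determine r and b for any design with these parameters, but do not by themselves prove that one exists.)

r = 49, b = 1225.


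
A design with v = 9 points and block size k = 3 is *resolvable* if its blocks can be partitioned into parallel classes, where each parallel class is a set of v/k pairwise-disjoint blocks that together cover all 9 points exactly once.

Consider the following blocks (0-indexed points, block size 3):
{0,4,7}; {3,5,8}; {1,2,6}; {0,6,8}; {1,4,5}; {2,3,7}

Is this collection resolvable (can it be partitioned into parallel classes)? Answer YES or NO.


v = 9, block size k = 3, number of blocks = 6.
For resolvability, blocks must partition into parallel classes of size v/k = 3.
Total blocks must therefore be a multiple of 3: 6 = 3·2 + 0 ⇒ divisible ✓.
Greedy packing gives 2 candidate class(es). Each should be a full parallel class (size 3, covers all 9 points).
  Class 1 (3 blocks): {0,4,7}; {3,5,8}; {1,2,6}. Points covered: [0, 1, 2, 3, 4, 5, 6, 7, 8].
  Class 2 (3 blocks): {0,6,8}; {1,4,5}; {2,3,7}. Points covered: [0, 1, 2, 3, 4, 5, 6, 7, 8].
All classes full (size 3)? YES. All classes cover every point? YES.
Resolvable? YES.

YES


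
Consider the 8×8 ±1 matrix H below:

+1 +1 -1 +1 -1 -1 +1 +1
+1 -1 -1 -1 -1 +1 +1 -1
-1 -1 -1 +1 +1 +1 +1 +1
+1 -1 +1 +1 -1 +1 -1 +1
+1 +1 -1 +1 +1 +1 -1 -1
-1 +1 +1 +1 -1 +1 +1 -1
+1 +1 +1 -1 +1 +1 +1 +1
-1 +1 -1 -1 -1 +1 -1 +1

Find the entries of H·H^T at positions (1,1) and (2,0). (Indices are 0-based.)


Row 0 of H: [1, 1, -1, 1, -1, -1, 1, 1].
Row 1 of H: [1, -1, -1, -1, -1, 1, 1, -1].
Row 2 of H: [-1, -1, -1, 1, 1, 1, 1, 1].
(H·H^T)[1][1] = Σ_j H[1][j]·H[1][j] = (1)² + (-1)² + (-1)² + (-1)² + (-1)² + (1)² + (1)² + (-1)² = 1 + 1 + 1 + 1 + 1 + 1 + 1 + 1 = 8.
(H·H^T)[2][0] = Σ_j H[2][j]·H[0][j] = (-1)·(1) + (-1)·(1) + (-1)·(-1) + (1)·(1) + (1)·(-1) + (1)·(-1) + (1)·(1) + (1)·(1) = -1 + -1 + 1 + 1 + -1 + -1 + 1 + 1 = 0.
So rows 2 and 0 are orthogonal; the diagonal entry equals n = 8.

(1,1) entry = 8; (2,0) entry = 0.


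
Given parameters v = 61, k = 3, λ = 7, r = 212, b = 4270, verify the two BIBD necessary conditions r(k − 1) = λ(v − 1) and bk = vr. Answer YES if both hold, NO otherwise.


Condition (i): r(k − 1) = 212·2 = 424; λ(v − 1) = 7·60 = 420. Match? NO.
Condition (ii): bk = 4270·3 = 12810; vr = 61·212 = 12932. Match? NO.
Both conditions hold? NO.

NO


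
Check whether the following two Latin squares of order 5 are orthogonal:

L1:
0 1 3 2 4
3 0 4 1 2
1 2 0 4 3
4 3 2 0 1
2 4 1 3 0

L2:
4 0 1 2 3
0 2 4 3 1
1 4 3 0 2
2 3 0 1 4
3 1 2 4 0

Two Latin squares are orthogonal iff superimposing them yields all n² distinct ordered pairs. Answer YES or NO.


Form the n² = 25 superimposed pairs (L1[i][j], L2[i][j]), row by row (rows and columns indexed from 0):
row 0: (0,4) (1,0) (3,1) (2,2) (4,3)
row 1: (3,0) (0,2) (4,4) (1,3) (2,1)
row 2: (1,1) (2,4) (0,3) (4,0) (3,2)
row 3: (4,2) (3,3) (2,0) (0,1) (1,4)
row 4: (2,3) (4,1) (1,2) (3,4) (0,0)
Orthogonality requires all 25 pairs distinct.
Check by first coordinate: for each symbol s of L1, list the L2 entries in the n cells where L1 = s; they must all differ.
  L1 = 0: L2 entries (in reading order) 4, 2, 3, 1, 0 — all 5 distinct ✓
  L1 = 1: L2 entries (in reading order) 0, 3, 1, 4, 2 — all 5 distinct ✓
  L1 = 2: L2 entries (in reading order) 2, 1, 4, 0, 3 — all 5 distinct ✓
  L1 = 3: L2 entries (in reading order) 1, 0, 2, 3, 4 — all 5 distinct ✓
  L1 = 4: L2 entries (in reading order) 3, 4, 0, 2, 1 — all 5 distinct ✓
Every symbol of L1 meets every symbol of L2 exactly once, so all 25 pairs are distinct (25 of 25).
Conclusion: YES.

YES


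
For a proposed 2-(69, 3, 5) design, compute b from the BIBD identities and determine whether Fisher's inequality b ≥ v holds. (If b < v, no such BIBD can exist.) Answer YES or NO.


b = λv(v − 1)/(k(k − 1)) = 5·69·68/(3·2) = 23460/6 = 3910.
Compare with v = 69: b ≥ v, so Fisher's inequality holds.

YES


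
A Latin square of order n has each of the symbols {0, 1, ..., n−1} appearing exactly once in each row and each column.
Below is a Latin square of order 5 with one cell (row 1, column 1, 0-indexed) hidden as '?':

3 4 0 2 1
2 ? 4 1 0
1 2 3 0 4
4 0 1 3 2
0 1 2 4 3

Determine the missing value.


Row 1 contains symbols [0, 1, 2, 4] — missing [3].
Column 1 contains symbols [0, 1, 2, 4] — missing [3].
The missing symbol must appear in both missing sets; intersection = [3].
Therefore the hidden value is 3.

Missing value = 3.


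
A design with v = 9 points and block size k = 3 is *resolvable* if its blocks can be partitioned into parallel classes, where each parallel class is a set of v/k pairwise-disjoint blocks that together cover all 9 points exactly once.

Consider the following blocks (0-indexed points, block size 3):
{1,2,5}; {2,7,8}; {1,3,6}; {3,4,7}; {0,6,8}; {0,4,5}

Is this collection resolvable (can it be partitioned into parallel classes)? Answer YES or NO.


v = 9, block size k = 3, number of blocks = 6.
For resolvability, blocks must partition into parallel classes of size v/k = 3.
Total blocks must therefore be a multiple of 3: 6 = 3·2 + 0 ⇒ divisible ✓.
Greedy packing gives 2 candidate class(es). Each should be a full parallel class (size 3, covers all 9 points).
  Class 1 (3 blocks): {1,2,5}; {3,4,7}; {0,6,8}. Points covered: [0, 1, 2, 3, 4, 5, 6, 7, 8].
  Class 2 (3 blocks): {2,7,8}; {1,3,6}; {0,4,5}. Points covered: [0, 1, 2, 3, 4, 5, 6, 7, 8].
All classes full (size 3)? YES. All classes cover every point? YES.
Resolvable? YES.

YES


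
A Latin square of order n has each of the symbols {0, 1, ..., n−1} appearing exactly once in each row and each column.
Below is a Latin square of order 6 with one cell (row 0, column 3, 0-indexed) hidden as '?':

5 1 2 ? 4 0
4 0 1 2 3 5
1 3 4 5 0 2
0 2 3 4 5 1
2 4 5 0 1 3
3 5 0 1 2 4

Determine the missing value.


Row 0 contains symbols [0, 1, 2, 4, 5] — missing [3].
Column 3 contains symbols [0, 1, 2, 4, 5] — missing [3].
The missing symbol must appear in both missing sets; intersection = [3].
Therefore the hidden value is 3.

Missing value = 3.


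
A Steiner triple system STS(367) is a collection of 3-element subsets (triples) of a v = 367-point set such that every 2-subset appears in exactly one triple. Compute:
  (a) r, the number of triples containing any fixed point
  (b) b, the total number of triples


An STS(v) is a 2-(v, 3, 1) BIBD: block size k = 3, λ = 1.
Replication: r(k − 1) = λ(v − 1) ⇒ r·2 = 367 − 1 = 366 ⇒ r = 183.
Block count: bk = vr ⇒ b·3 = 367·183 = 67161 ⇒ b = 22387.
(Check via b = v(v − 1)/6 = 367·366/6 = 134322/6 = 22387.)

r = 183, b = 22387.


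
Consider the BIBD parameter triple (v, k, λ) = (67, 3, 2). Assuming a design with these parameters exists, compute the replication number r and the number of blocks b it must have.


Any 2-(v, k, λ) BIBD satisfies two necessary conditions:
  (i)  Each point sits in r blocks, and counting incidences through any fixed point gives r(k − 1) = λ(v − 1), so r = λ(v − 1)/(k − 1).
  (ii) Total incidences bk = vr, so b = vr/k.
Step 1: r = λ(v − 1)/(k − 1) = 2·(67 − 1)/(3 − 1) = 2·66/2 = 132/2 = 66.
Step 2: b = vr/k = 67·66/3 = 4422/3 = 1474.
Check integrality: r = 66 ∈ Z ✓, b = 1474 ∈ Z ✓.
(These identities are necessary conditions: they determine r and b for any design with these parameters, but do not by themselves prove that one exists.)

r = 66, b = 1474.


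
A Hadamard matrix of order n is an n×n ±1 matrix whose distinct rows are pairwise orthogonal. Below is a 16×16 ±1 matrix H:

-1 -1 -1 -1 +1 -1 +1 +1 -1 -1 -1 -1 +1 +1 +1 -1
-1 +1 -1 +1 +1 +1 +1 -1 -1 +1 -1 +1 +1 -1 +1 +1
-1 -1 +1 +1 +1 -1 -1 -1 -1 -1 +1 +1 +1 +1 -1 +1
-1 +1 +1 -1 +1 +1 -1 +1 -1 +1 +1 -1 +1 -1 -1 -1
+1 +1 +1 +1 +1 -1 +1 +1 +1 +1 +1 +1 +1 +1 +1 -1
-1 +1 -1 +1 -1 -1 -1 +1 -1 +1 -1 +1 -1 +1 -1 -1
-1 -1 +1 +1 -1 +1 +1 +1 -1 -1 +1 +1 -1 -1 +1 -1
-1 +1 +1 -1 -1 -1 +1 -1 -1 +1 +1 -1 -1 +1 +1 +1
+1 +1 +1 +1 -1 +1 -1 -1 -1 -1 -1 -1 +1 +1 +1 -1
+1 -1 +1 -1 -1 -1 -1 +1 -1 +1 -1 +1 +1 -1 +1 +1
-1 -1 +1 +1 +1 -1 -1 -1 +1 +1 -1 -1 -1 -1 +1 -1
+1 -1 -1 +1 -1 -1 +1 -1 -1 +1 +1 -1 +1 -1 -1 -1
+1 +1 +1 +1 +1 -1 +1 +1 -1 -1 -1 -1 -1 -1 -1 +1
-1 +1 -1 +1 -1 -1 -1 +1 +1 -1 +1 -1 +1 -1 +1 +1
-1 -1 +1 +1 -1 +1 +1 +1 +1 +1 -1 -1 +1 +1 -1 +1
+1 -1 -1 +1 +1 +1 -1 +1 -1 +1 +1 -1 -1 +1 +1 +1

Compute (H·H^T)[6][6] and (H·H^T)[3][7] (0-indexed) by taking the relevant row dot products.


Row 3 of H: [-1, 1, 1, -1, 1, 1, -1, 1, -1, 1, 1, -1, 1, -1, -1, -1].
Row 6 of H: [-1, -1, 1, 1, -1, 1, 1, 1, -1, -1, 1, 1, -1, -1, 1, -1].
Row 7 of H: [-1, 1, 1, -1, -1, -1, 1, -1, -1, 1, 1, -1, -1, 1, 1, 1].
(H·H^T)[6][6] = Σ_j H[6][j]·H[6][j] = (-1)² + (-1)² + (1)² + (1)² + (-1)² + (1)² + (1)² + (1)² + (-1)² + (-1)² + (1)² + (1)² + (-1)² + (-1)² + (1)² + (-1)² = 1 + 1 + 1 + 1 + 1 + 1 + 1 + 1 + 1 + 1 + 1 + 1 + 1 + 1 + 1 + 1 = 16.
(H·H^T)[3][7] = Σ_j H[3][j]·H[7][j] = (-1)·(-1) + (1)·(1) + (1)·(1) + (-1)·(-1) + (1)·(-1) + (1)·(-1) + (-1)·(1) + (1)·(-1) + (-1)·(-1) + (1)·(1) + (1)·(1) + (-1)·(-1) + (1)·(-1) + (-1)·(1) + (-1)·(1) + (-1)·(1) = 1 + 1 + 1 + 1 + -1 + -1 + -1 + -1 + 1 + 1 + 1 + 1 + -1 + -1 + -1 + -1 = 0.
So rows 3 and 7 are orthogonal; the diagonal entry equals n = 16.

(6,6) entry = 16; (3,7) entry = 0.


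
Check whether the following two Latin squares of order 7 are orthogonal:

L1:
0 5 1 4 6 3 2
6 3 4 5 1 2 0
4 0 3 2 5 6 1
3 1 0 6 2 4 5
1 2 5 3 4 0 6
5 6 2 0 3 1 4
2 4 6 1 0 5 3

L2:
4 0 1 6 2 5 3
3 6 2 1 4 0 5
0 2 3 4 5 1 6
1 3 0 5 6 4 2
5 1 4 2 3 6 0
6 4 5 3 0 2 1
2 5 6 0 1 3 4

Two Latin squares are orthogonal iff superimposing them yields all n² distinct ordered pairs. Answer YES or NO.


Form the n² = 49 superimposed pairs (L1[i][j], L2[i][j]), row by row (rows and columns indexed from 0):
row 0: (0,4) (5,0) (1,1) (4,6) (6,2) (3,5) (2,3)
row 1: (6,3) (3,6) (4,2) (5,1) (1,4) (2,0) (0,5)
row 2: (4,0) (0,2) (3,3) (2,4) (5,5) (6,1) (1,6)
row 3: (3,1) (1,3) (0,0) (6,5) (2,6) (4,4) (5,2)
row 4: (1,5) (2,1) (5,4) (3,2) (4,3) (0,6) (6,0)
row 5: (5,6) (6,4) (2,5) (0,3) (3,0) (1,2) (4,1)
row 6: (2,2) (4,5) (6,6) (1,0) (0,1) (5,3) (3,4)
Orthogonality requires all 49 pairs distinct.
Check by first coordinate: for each symbol s of L1, list the L2 entries in the n cells where L1 = s; they must all differ.
  L1 = 0: L2 entries (in reading order) 4, 5, 2, 0, 6, 3, 1 — all 7 distinct ✓
  L1 = 1: L2 entries (in reading order) 1, 4, 6, 3, 5, 2, 0 — all 7 distinct ✓
  L1 = 2: L2 entries (in reading order) 3, 0, 4, 6, 1, 5, 2 — all 7 distinct ✓
  L1 = 3: L2 entries (in reading order) 5, 6, 3, 1, 2, 0, 4 — all 7 distinct ✓
  L1 = 4: L2 entries (in reading order) 6, 2, 0, 4, 3, 1, 5 — all 7 distinct ✓
  L1 = 5: L2 entries (in reading order) 0, 1, 5, 2, 4, 6, 3 — all 7 distinct ✓
  L1 = 6: L2 entries (in reading order) 2, 3, 1, 5, 0, 4, 6 — all 7 distinct ✓
Every symbol of L1 meets every symbol of L2 exactly once, so all 49 pairs are distinct (49 of 49).
Conclusion: YES.

YES


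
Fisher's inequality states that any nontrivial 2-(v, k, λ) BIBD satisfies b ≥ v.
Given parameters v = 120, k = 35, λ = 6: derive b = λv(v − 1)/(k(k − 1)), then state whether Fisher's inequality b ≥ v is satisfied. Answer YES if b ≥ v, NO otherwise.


r = λ(v − 1)/(k − 1) = 6·119/34 = 21.
b = vr/k = 120·21/35 = 72.
Fisher's inequality: b ≥ v ⇔ 72 ≥ 120? NO.

NO


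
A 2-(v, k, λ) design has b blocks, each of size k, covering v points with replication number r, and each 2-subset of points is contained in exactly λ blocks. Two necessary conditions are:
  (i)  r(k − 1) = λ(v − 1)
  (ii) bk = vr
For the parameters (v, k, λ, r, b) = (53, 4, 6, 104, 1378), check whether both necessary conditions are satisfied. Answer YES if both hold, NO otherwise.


Condition (i): r(k − 1) = 104·3 = 312; λ(v − 1) = 6·52 = 312. Match? YES.
Condition (ii): bk = 1378·4 = 5512; vr = 53·104 = 5512. Match? YES.
Both conditions hold? YES.

YES


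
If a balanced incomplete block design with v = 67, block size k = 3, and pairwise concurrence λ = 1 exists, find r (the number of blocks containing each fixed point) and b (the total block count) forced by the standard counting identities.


Any 2-(v, k, λ) BIBD satisfies two necessary conditions:
  (i)  Each point sits in r blocks, and counting incidences through any fixed point gives r(k − 1) = λ(v − 1), so r = λ(v − 1)/(k − 1).
  (ii) Total incidences bk = vr, so b = vr/k.
Step 1: r = λ(v − 1)/(k − 1) = 1·(67 − 1)/(3 − 1) = 1·66/2 = 66/2 = 33.
Step 2: b = vr/k = 67·33/3 = 2211/3 = 737.
Check integrality: r = 33 ∈ Z ✓, b = 737 ∈ Z ✓.
(These identities are necessary conditions: they determine r and b for any design with these parameters, but do not by themselves prove that one exists.)

r = 33, b = 737.


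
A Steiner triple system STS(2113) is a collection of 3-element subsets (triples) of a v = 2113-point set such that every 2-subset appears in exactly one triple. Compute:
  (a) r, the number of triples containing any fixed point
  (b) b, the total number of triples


An STS(v) is a 2-(v, 3, 1) BIBD: block size k = 3, λ = 1.
Replication: r(k − 1) = λ(v − 1) ⇒ r·2 = 2113 − 1 = 2112 ⇒ r = 1056.
Block count: b = v(v − 1)/6 = 2113·2112/6 = 4462656/6 = 743776.

r = 1056, b = 743776.


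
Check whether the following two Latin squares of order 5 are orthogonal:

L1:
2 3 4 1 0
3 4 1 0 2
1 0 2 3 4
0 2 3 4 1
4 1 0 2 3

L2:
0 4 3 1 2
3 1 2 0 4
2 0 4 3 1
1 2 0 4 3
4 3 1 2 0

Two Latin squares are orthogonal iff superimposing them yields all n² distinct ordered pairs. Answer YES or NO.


Form the n² = 25 superimposed pairs (L1[i][j], L2[i][j]), row by row (rows and columns indexed from 0):
row 0: (2,0) (3,4) (4,3) (1,1) (0,2)
row 1: (3,3) (4,1) (1,2) (0,0) (2,4)
row 2: (1,2) (0,0) (2,4) (3,3) (4,1)
row 3: (0,1) (2,2) (3,0) (4,4) (1,3)
row 4: (4,4) (1,3) (0,1) (2,2) (3,0)
Orthogonality requires all 25 pairs distinct.
But the pair (1,2) repeats: cell (1,2) has L1 = 1, L2 = 2, and cell (2,0) has L1 = 1, L2 = 2.
A repeated pair means some other pair never occurs (only 15 distinct pairs out of 25), so the squares are not orthogonal.
Conclusion: NO.

NO


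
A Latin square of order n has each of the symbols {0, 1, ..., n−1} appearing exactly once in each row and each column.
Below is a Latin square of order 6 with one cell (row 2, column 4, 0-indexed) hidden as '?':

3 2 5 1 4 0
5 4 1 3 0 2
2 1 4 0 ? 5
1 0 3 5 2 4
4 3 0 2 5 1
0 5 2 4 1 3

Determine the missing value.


Row 2 contains symbols [0, 1, 2, 4, 5] — missing [3].
Column 4 contains symbols [0, 1, 2, 4, 5] — missing [3].
The missing symbol must appear in both missing sets; intersection = [3].
Therefore the hidden value is 3.

Missing value = 3.


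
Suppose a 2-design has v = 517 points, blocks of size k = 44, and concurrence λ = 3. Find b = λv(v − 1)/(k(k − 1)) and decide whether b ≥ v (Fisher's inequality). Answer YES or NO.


b = λv(v − 1)/(k(k − 1)) = 3·517·516/(44·43) = 800316/1892 = 423.
Compare with v = 517: b < v, so Fisher's inequality fails.

NO


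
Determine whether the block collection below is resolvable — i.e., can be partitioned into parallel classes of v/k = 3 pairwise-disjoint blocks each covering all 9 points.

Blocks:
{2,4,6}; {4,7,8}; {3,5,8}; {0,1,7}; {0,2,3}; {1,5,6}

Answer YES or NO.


v = 9, block size k = 3, number of blocks = 6.
For resolvability, blocks must partition into parallel classes of size v/k = 3.
Total blocks must therefore be a multiple of 3: 6 = 3·2 + 0 ⇒ divisible ✓.
Greedy packing gives 2 candidate class(es). Each should be a full parallel class (size 3, covers all 9 points).
  Class 1 (3 blocks): {2,4,6}; {3,5,8}; {0,1,7}. Points covered: [0, 1, 2, 3, 4, 5, 6, 7, 8].
  Class 2 (3 blocks): {4,7,8}; {0,2,3}; {1,5,6}. Points covered: [0, 1, 2, 3, 4, 5, 6, 7, 8].
All classes full (size 3)? YES. All classes cover every point? YES.
Resolvable? YES.

YES


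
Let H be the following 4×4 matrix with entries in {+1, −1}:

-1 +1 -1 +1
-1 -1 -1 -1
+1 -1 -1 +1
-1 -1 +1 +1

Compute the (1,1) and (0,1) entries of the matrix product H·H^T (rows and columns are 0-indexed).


Row 0 of H: [-1, 1, -1, 1].
Row 1 of H: [-1, -1, -1, -1].
(H·H^T)[1][1] = Σ_j H[1][j]·H[1][j] = (-1)² + (-1)² + (-1)² + (-1)² = 1 + 1 + 1 + 1 = 4.
(H·H^T)[0][1] = Σ_j H[0][j]·H[1][j] = (-1)·(-1) + (1)·(-1) + (-1)·(-1) + (1)·(-1) = 1 + -1 + 1 + -1 = 0.
So rows 0 and 1 are orthogonal; the diagonal entry equals n = 4.

(1,1) entry = 4; (0,1) entry = 0.


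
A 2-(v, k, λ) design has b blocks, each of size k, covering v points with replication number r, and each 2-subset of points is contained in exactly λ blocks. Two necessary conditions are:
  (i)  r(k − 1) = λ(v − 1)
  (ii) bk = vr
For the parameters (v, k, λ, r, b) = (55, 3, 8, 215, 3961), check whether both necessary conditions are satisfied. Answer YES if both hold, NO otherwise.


Condition (i): r(k − 1) = 215·2 = 430; λ(v − 1) = 8·54 = 432. Match? NO.
Condition (ii): bk = 3961·3 = 11883; vr = 55·215 = 11825. Match? NO.
Both conditions hold? NO.

NO


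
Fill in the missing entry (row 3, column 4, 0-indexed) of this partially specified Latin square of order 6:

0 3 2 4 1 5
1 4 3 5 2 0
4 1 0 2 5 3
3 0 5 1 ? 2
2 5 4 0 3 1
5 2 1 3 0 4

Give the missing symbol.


Row 3 contains symbols [0, 1, 2, 3, 5] — missing [4].
Column 4 contains symbols [0, 1, 2, 3, 5] — missing [4].
The missing symbol must appear in both missing sets; intersection = [4].
Therefore the hidden value is 4.

Missing value = 4.


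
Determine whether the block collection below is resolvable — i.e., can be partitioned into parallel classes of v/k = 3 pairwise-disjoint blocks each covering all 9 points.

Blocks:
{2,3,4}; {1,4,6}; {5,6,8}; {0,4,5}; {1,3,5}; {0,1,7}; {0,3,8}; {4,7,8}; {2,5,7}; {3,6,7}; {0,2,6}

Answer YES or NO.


v = 9, block size k = 3, number of blocks = 11.
For resolvability, blocks must partition into parallel classes of size v/k = 3.
Total blocks must therefore be a multiple of 3: 11 = 3·3 + 2 ⇒ not divisible ✗.
Resolvable? NO.

NO


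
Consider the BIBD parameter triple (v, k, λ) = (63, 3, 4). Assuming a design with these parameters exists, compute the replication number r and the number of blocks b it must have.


Any 2-(v, k, λ) BIBD satisfies two necessary conditions:
  (i)  Each point sits in r blocks, and counting incidences through any fixed point gives r(k − 1) = λ(v − 1), so r = λ(v − 1)/(k − 1).
  (ii) Total incidences bk = vr, so b = vr/k.
Step 1: r = λ(v − 1)/(k − 1) = 4·(63 − 1)/(3 − 1) = 4·62/2 = 248/2 = 124.
Step 2: b = vr/k = 63·124/3 = 7812/3 = 2604.
Check integrality: r = 124 ∈ Z ✓, b = 2604 ∈ Z ✓.
(These identities are necessary conditions: they determine r and b for any design with these parameters, but do not by themselves prove that one exists.)

r = 124, b = 2604.


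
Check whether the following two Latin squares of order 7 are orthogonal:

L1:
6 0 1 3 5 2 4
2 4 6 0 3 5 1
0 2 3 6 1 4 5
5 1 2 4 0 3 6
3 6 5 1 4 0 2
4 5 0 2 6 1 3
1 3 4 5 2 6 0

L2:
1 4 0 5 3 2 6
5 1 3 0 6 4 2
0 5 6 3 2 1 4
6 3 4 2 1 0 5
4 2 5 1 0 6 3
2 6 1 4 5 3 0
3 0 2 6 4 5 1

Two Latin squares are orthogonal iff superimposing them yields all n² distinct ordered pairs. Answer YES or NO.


Form the n² = 49 superimposed pairs (L1[i][j], L2[i][j]), row by row (rows and columns indexed from 0):
row 0: (6,1) (0,4) (1,0) (3,5) (5,3) (2,2) (4,6)
row 1: (2,5) (4,1) (6,3) (0,0) (3,6) (5,4) (1,2)
row 2: (0,0) (2,5) (3,6) (6,3) (1,2) (4,1) (5,4)
row 3: (5,6) (1,3) (2,4) (4,2) (0,1) (3,0) (6,5)
row 4: (3,4) (6,2) (5,5) (1,1) (4,0) (0,6) (2,3)
row 5: (4,2) (5,6) (0,1) (2,4) (6,5) (1,3) (3,0)
row 6: (1,3) (3,0) (4,2) (5,6) (2,4) (6,5) (0,1)
Orthogonality requires all 49 pairs distinct.
But the pair (0,0) repeats: cell (1,3) has L1 = 0, L2 = 0, and cell (2,0) has L1 = 0, L2 = 0.
A repeated pair means some other pair never occurs (only 28 distinct pairs out of 49), so the squares are not orthogonal.
Conclusion: NO.

NO


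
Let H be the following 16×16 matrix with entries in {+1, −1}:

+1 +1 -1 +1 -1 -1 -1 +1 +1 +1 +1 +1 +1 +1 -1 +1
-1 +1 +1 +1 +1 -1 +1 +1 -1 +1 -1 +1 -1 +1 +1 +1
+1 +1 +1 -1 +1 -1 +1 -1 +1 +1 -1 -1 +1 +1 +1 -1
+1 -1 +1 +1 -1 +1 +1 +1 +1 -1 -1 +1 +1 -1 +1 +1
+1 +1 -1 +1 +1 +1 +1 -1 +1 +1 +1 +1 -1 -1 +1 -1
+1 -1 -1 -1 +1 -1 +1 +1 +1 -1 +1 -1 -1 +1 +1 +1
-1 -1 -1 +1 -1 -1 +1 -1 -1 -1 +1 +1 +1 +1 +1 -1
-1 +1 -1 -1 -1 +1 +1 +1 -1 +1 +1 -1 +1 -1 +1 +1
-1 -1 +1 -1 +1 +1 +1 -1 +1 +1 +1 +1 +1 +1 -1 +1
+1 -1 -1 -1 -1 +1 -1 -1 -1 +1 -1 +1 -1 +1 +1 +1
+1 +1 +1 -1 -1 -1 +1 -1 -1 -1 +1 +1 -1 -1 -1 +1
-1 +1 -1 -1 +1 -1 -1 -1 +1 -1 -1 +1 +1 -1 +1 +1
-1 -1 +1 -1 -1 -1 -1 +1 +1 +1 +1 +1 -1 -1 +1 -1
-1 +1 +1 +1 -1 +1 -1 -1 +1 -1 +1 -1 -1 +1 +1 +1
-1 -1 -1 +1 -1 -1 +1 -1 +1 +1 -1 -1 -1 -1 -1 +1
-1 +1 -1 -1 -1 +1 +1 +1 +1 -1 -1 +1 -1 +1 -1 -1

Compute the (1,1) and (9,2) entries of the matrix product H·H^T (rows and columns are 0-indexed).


Row 1 of H: [-1, 1, 1, 1, 1, -1, 1, 1, -1, 1, -1, 1, -1, 1, 1, 1].
Row 2 of H: [1, 1, 1, -1, 1, -1, 1, -1, 1, 1, -1, -1, 1, 1, 1, -1].
Row 9 of H: [1, -1, -1, -1, -1, 1, -1, -1, -1, 1, -1, 1, -1, 1, 1, 1].
(H·H^T)[1][1] = Σ_j H[1][j]·H[1][j] = (-1)² + (1)² + (1)² + (1)² + (1)² + (-1)² + (1)² + (1)² + (-1)² + (1)² + (-1)² + (1)² + (-1)² + (1)² + (1)² + (1)² = 1 + 1 + 1 + 1 + 1 + 1 + 1 + 1 + 1 + 1 + 1 + 1 + 1 + 1 + 1 + 1 = 16.
(H·H^T)[9][2] = Σ_j H[9][j]·H[2][j] = (1)·(1) + (-1)·(1) + (-1)·(1) + (-1)·(-1) + (-1)·(1) + (1)·(-1) + (-1)·(1) + (-1)·(-1) + (-1)·(1) + (1)·(1) + (-1)·(-1) + (1)·(-1) + (-1)·(1) + (1)·(1) + (1)·(1) + (1)·(-1) = 1 + -1 + -1 + 1 + -1 + -1 + -1 + 1 + -1 + 1 + 1 + -1 + -1 + 1 + 1 + -1 = -2.
Rows 9 and 2 are not orthogonal (dot product = -2 ≠ 0), so H is not a Hadamard matrix.

(1,1) entry = 16; (9,2) entry = -2.


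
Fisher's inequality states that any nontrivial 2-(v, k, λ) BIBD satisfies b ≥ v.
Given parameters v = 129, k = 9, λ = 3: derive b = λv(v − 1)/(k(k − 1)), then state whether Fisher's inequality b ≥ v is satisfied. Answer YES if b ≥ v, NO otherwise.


b = λv(v − 1)/(k(k − 1)) = 3·129·128/(9·8) = 49536/72 = 688.
Compare with v = 129: b ≥ v, so Fisher's inequality holds.

YES
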